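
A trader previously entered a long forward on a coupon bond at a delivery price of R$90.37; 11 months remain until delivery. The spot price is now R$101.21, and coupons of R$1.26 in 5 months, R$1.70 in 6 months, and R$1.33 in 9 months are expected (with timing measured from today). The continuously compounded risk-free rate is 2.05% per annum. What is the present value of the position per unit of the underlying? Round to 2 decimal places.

R$8.28

PV(remaining coupons) I = 1.26·e^(−0.0205·5/12) + 1.70·e^(−0.0205·6/12) + 1.33·e^(−0.0205·9/12) = 4.2417
Current forward F = (S − I)·e^(rT) = (101.21 − 4.2417)·e^(0.0205·11/12) = 96.9683 × 1.018969 = 98.8077
Value (long) = (F − K)·e^(−rT) = (98.8077 − 90.37) × 0.981384 = 8.2806
Value = R$8.28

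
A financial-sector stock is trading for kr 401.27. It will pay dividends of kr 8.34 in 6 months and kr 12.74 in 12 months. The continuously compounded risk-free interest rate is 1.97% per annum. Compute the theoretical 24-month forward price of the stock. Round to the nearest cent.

kr 395.81

PV(dividends) I = 8.34·e^(−0.0197·6/12) + 12.74·e^(−0.0197·12/12)
I = 8.2583 + 12.4915 = 20.7498
F = (S − I)·e^(rT) = (401.27 − 20.7498) · e^(0.0197·24/12)
= 380.5202 · e^0.039400 = 380.5202 × 1.040186 = kr 395.81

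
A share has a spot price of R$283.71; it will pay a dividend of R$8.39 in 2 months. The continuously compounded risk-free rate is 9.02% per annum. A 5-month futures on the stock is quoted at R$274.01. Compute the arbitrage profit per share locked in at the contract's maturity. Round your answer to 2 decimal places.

PV(dividends) I = 8.39·e^(−0.0902·2/12) = 8.2648
Fair futures F* = (S − I)·e^(rT) = (283.71 − 8.2648)·e^0.037583 = 275.4452 × 1.038298 = 285.9942
Market R$274.01 < fair 285.9942: forward underpriced → reverse cash-and-carry (short the stock, invest proceeds at r, pay the dividends, go long the forward).
Profit at T = |F_mkt − F*| = |274.01 − 285.9942| = R$11.98 per share

R$11.98 per share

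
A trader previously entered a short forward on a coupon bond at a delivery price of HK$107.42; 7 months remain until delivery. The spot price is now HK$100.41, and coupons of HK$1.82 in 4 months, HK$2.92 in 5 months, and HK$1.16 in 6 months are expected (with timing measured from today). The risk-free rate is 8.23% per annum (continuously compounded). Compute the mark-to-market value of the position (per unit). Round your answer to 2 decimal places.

HK$7.68

PV(remaining coupons) I = 1.82·e^(−0.0823·4/12) + 2.92·e^(−0.0823·5/12) + 1.16·e^(−0.0823·6/12) = 5.7056
Current forward F = (S − I)·e^(rT) = (100.41 − 5.7056)·e^(0.0823·7/12) = 94.7044 × 1.049179 = 99.3619
Value (long) = (F − K)·e^(−rT) = (99.3619 − 107.42) × 0.953126 = -7.6804
Short position value = −(long value) = HK$7.68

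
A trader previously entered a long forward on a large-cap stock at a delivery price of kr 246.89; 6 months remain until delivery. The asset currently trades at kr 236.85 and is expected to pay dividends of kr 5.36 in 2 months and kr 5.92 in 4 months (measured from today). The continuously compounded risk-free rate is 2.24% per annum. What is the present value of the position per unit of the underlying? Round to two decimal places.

-kr 18.51

PV(remaining dividends) I = 5.36·e^(−0.0224·2/12) + 5.92·e^(−0.0224·4/12) = 11.2160
Current forward F = (S − I)·e^(rT) = (236.85 − 11.2160)·e^(0.0224·6/12) = 225.6340 × 1.011263 = 228.1753
Value (long) = (F − K)·e^(−rT) = (228.1753 − 246.89) × 0.988862 = -18.5063
Value = -kr 18.51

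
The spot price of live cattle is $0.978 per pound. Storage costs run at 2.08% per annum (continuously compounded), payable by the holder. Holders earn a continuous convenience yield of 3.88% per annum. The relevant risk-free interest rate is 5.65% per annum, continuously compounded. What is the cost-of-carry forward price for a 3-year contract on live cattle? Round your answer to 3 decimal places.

$1.098 per pound

Net carry = r + u − y = 0.0565 + 0.0208 − 0.0388 = 0.0385
F = S·e^((r+u−y)T) = 0.978 · e^(0.0385 × 3) = 0.978 · e^0.115500
= 0.978 × 1.122435 = $1.098 per pound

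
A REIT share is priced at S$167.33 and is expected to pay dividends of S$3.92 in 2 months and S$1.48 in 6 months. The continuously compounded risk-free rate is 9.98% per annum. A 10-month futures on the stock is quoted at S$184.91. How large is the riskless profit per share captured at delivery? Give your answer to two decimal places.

PV(dividends) I = 3.92·e^(−0.0998·2/12) + 1.48·e^(−0.0998·6/12) = 5.2633
Fair futures F* = (S − I)·e^(rT) = (167.33 − 5.2633)·e^0.083167 = 162.0667 × 1.086723 = 176.1216
Market S$184.91 > fair 176.1216: forward overpriced → cash-and-carry (borrow at r, buy the stock and collect the dividends, short the forward).
Profit at T = |F_mkt − F*| = |184.91 − 176.1216| = S$8.79 per share

S$8.79 per share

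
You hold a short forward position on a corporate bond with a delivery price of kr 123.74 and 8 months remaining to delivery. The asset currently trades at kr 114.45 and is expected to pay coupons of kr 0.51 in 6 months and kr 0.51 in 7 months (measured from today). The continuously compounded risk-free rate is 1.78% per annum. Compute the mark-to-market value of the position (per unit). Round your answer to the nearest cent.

PV(remaining coupons) I = 0.51·e^(−0.0178·6/12) + 0.51·e^(−0.0178·7/12) = 1.0102
Current forward F = (S − I)·e^(rT) = (114.45 − 1.0102)·e^(0.0178·8/12) = 113.4398 × 1.011937 = 114.7939
Value (long) = (F − K)·e^(−rT) = (114.7939 − 123.74) × 0.988203 = -8.8406
Short position value = −(long value) = kr 8.84

kr 8.84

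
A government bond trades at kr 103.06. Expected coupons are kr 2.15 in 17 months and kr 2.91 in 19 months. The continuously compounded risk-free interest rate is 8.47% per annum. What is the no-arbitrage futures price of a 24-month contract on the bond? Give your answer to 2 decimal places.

kr 116.81

PV(coupons) I = 2.15·e^(−0.0847·17/12) + 2.91·e^(−0.0847·19/12)
I = 1.9069 + 2.5448 = 4.4517
F = (S − I)·e^(rT) = (103.06 − 4.4517) · e^(0.0847·24/12)
= 98.6083 · e^0.169400 = 98.6083 × 1.184594 = kr 116.81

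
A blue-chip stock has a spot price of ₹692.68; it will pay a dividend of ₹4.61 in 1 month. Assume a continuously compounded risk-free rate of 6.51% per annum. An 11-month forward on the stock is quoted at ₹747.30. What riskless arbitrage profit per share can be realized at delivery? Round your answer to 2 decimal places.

PV(dividends) I = 4.61·e^(−0.0651·1/12) = 4.5851
Fair forward F* = (S − I)·e^(rT) = (692.68 − 4.5851)·e^0.059675 = 688.0949 × 1.061492 = 730.4072
Market ₹747.30 > fair 730.4072: forward overpriced → cash-and-carry (borrow at r, buy the stock and collect the dividends, short the forward).
Profit at T = |F_mkt − F*| = |747.30 − 730.4072| = ₹16.89 per share

₹16.89 per share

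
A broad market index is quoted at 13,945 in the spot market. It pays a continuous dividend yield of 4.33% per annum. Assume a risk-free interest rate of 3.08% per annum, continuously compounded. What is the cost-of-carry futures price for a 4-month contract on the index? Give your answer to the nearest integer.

F = S·e^((r − q)T) = 13945 · e^((0.0308 − 0.0433) × 4/12)
= 13945 · e^-0.004167 = 13945 × 0.995842
F = 13,887

13,887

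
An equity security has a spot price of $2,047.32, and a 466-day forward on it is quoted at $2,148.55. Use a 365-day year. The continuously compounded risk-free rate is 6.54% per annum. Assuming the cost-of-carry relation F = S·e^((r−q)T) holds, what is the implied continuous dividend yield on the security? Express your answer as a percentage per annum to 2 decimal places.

2.76%

From F = S·e^((r−q)T): (r − q) = ln(F/S)/T
ln(2148.55/2047.32) = ln(1.049445) = 0.048261
(r − q) = 0.048261 / (466/365) = 0.037801
q = r − ln(F/S)/T = 0.0654 − 0.037801 = 0.027599
q = 2.76%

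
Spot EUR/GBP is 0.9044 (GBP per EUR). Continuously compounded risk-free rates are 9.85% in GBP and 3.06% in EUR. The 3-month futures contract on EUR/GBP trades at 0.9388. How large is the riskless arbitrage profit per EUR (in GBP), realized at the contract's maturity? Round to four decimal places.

0.0189 per EUR (in GBP)

Fair futures: F* = S·e^(carry·T), with carry = (r_GBP − r_EUR) = 0.0985 − 0.0306 = 0.0679
F* = 0.9044 · e^(0.0679 × 3/12) = 0.9044 · e^0.016975 = 0.9044 × 1.017120 = 0.9199
Market 0.9388 > fair 0.9199: forward overpriced → cash-and-carry (buy spot, short the forward).
At maturity, profit = |F_mkt − F*| = |0.9388 − 0.9199| = 0.0189 per EUR (in GBP)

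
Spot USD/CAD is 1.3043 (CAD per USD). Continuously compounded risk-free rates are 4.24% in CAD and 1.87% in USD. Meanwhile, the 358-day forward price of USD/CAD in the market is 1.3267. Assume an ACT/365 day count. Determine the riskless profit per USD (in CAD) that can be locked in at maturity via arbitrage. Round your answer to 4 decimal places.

Fair forward: F* = S·e^(carry·T), with carry = (r_CAD − r_USD) = 0.0424 − 0.0187 = 0.0237
F* = 1.3043 · e^(0.0237 × 358/365) = 1.3043 · e^0.023245 = 1.3043 × 1.023517 = 1.3350
Market 1.3267 < fair 1.3350: forward underpriced → reverse cash-and-carry (short spot, go long the forward).
At maturity, profit = |F_mkt − F*| = |1.3267 − 1.3350| = 0.0083 per USD (in CAD)

0.0083 per USD (in CAD)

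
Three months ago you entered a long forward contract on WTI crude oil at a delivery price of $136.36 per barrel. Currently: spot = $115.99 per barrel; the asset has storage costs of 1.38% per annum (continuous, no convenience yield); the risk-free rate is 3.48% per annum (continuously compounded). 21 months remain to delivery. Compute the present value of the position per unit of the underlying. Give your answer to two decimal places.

-$9.48 per barrel

Current fair forward for the remaining 21 months: F = S·e^((r + u)·T), (r + u) = 0.0348 + 0.0138 = 0.0486
F = 115.99 · e^(0.0486 × 21/12) = 115.99 × 1.088772 = 126.2867
Value of long forward = (F − K)·e^(−rT) = (126.2867 − 136.36) · e^(−0.0348·21/12)
= -10.0733 × 0.940917 = -9.48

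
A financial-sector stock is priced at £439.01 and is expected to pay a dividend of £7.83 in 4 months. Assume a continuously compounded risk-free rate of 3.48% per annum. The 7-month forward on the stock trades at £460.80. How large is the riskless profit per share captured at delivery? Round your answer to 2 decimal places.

PV(dividends) I = 7.83·e^(−0.0348·4/12) = 7.7397
Fair forward F* = (S − I)·e^(rT) = (439.01 − 7.7397)·e^0.020300 = 431.2703 × 1.020507 = 440.1144
Market £460.80 > fair 440.1144: forward overpriced → cash-and-carry (borrow at r, buy the stock and collect the dividends, short the forward).
Profit at T = |F_mkt − F*| = |460.80 − 440.1144| = £20.69 per share

£20.69 per share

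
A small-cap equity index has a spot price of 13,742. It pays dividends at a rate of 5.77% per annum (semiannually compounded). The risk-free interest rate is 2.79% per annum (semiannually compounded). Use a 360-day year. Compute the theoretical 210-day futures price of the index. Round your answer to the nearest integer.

F = S · (1+r/2)^(2T) / (1+q/2)^(2T)
= 13742 × 1.016294 / 1.033739 = 13742 × 0.983124
F = 13,510

13,510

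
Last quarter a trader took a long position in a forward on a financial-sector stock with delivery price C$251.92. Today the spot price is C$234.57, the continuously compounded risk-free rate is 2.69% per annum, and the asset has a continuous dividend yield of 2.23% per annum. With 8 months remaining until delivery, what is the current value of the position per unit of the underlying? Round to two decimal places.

Current fair forward for the remaining 8 months: F = S·e^((r − q)·T), (r − q) = 0.0269 − 0.0223 = 0.0046
F = 234.57 · e^(0.0046 × 8/12) = 234.57 × 1.003071 = 235.2904
Value of long forward = (F − K)·e^(−rT) = (235.2904 − 251.92) · e^(−0.0269·8/12)
= -16.6296 × 0.982227 = -16.33

-C$16.33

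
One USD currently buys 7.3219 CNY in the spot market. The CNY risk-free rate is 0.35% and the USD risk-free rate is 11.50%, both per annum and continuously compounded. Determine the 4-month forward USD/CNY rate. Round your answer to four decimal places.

F = S·e^((r_CNY − r_USD)T) = 7.3219 · e^((0.0035 − 0.1150) × 4/12)
= 7.3219 · e^-0.037167 = 7.3219 × 0.963515
F = 7.0548 CNY per USD

7.0548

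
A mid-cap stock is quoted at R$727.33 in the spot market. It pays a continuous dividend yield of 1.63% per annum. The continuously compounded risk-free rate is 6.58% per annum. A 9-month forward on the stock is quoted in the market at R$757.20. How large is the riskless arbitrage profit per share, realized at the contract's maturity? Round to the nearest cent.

R$2.36 per share

Fair forward: F* = S·e^(carry·T), with carry = (r − q) = 0.0658 − 0.0163 = 0.0495
F* = 727.33 · e^(0.0495 × 9/12) = 727.33 · e^0.037125 = 727.33 × 1.037823 = R$754.8398
Market R$757.20 > fair R$754.8398: forward overpriced → cash-and-carry (buy spot, short the forward).
At maturity, profit = |F_mkt − F*| = |757.20 − 754.8398| = R$2.36 per share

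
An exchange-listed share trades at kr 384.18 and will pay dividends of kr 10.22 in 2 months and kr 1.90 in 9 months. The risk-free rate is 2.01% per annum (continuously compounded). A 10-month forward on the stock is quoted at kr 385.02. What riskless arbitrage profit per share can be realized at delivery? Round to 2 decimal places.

PV(dividends) I = 10.22·e^(−0.0201·2/12) + 1.90·e^(−0.0201·9/12) = 12.0574
Fair forward F* = (S − I)·e^(rT) = (384.18 − 12.0574)·e^0.016750 = 372.1226 × 1.016891 = 378.4081
Market kr 385.02 > fair 378.4081: forward overpriced → cash-and-carry (borrow at r, buy the stock and collect the dividends, short the forward).
Profit at T = |F_mkt − F*| = |385.02 − 378.4081| = kr 6.61 per share

kr 6.61 per share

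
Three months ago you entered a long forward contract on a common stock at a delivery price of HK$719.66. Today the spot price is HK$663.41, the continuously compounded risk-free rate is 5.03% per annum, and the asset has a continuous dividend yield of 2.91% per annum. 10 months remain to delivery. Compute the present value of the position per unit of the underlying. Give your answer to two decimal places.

-HK$42.60

Current fair forward for the remaining 10 months: F = S·e^((r − q)·T), (r − q) = 0.0503 − 0.0291 = 0.0212
F = 663.41 · e^(0.0212 × 10/12) = 663.41 × 1.017824 = 675.2346
Value of long forward = (F − K)·e^(−rT) = (675.2346 − 719.66) · e^(−0.0503·10/12)
= -44.4254 × 0.958950 = -42.60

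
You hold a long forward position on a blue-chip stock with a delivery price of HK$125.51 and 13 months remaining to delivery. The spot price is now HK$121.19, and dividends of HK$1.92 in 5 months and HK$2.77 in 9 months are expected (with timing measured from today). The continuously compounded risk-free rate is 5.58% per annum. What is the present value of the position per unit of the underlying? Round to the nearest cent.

-HK$1.49

PV(remaining dividends) I = 1.92·e^(−0.0558·5/12) + 2.77·e^(−0.0558·9/12) = 4.5323
Current forward F = (S − I)·e^(rT) = (121.19 − 4.5323)·e^(0.0558·13/12) = 116.6577 × 1.062314 = 123.9271
Value (long) = (F − K)·e^(−rT) = (123.9271 − 125.51) × 0.941341 = -1.4900
Value = -HK$1.49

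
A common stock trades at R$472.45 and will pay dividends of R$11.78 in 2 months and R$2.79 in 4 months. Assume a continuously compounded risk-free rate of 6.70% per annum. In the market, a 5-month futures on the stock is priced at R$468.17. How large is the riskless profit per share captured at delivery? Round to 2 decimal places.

PV(dividends) I = 11.78·e^(−0.0670·2/12) + 2.79·e^(−0.0670·4/12) = 14.3776
Fair futures F* = (S − I)·e^(rT) = (472.45 − 14.3776)·e^0.027917 = 458.0724 × 1.028310 = 471.0404
Market R$468.17 < fair 471.0404: forward underpriced → reverse cash-and-carry (short the stock, invest proceeds at r, pay the dividends, go long the forward).
Profit at T = |F_mkt − F*| = |468.17 − 471.0404| = R$2.87 per share

R$2.87 per share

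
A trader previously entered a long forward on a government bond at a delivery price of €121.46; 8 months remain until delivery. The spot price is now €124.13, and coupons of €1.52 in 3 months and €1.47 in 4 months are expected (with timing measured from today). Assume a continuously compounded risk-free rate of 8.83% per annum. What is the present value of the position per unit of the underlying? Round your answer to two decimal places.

PV(remaining coupons) I = 1.52·e^(−0.0883·3/12) + 1.47·e^(−0.0883·4/12) = 2.9142
Current forward F = (S − I)·e^(rT) = (124.13 − 2.9142)·e^(0.0883·8/12) = 121.2158 × 1.060634 = 128.5656
Value (long) = (F − K)·e^(−rT) = (128.5656 − 121.46) × 0.942832 = 6.6994
Value = €6.70

€6.70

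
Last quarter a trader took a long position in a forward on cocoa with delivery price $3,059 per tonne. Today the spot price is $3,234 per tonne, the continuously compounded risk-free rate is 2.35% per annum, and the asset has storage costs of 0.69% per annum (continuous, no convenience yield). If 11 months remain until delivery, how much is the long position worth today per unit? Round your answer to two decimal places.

$260.71 per tonne

Current fair forward for the remaining 11 months: F = S·e^((r + u)·T), (r + u) = 0.0235 + 0.0069 = 0.0304
F = 3234 · e^(0.0304 × 11/12) = 3234 × 1.02825857 = 3325.3882
Value of long forward = (F − K)·e^(−rT) = (3325.3882 − 3059) · e^(−0.0235·11/12)
= 266.3882 × 0.97868870 = 260.71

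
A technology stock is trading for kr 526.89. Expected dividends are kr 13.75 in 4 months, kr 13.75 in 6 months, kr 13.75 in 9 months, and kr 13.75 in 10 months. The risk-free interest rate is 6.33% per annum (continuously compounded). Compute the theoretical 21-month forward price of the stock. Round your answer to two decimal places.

kr 529.47

PV(dividends) I = 13.75·e^(−0.0633·4/12) + 13.75·e^(−0.0633·6/12) + 13.75·e^(−0.0633·9/12) + 13.75·e^(−0.0633·10/12)
I = 13.4629 + 13.3216 + 13.1125 + 13.0435 = 52.9405
F = (S − I)·e^(rT) = (526.89 − 52.9405) · e^(0.0633·21/12)
= 473.9495 · e^0.110775 = 473.9495 × 1.117144 = kr 529.47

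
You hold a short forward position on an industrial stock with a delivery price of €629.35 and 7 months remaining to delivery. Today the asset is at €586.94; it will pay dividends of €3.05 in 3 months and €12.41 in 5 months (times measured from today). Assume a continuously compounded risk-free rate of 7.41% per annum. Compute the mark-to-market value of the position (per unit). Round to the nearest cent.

PV(remaining dividends) I = 3.05·e^(−0.0741·3/12) + 12.41·e^(−0.0741·5/12) = 15.0267
Current forward F = (S − I)·e^(rT) = (586.94 − 15.0267)·e^(0.0741·7/12) = 571.9133 × 1.044173 = 597.1764
Value (long) = (F − K)·e^(−rT) = (597.1764 − 629.35) × 0.957696 = -30.8125
Short position value = −(long value) = €30.81

€30.81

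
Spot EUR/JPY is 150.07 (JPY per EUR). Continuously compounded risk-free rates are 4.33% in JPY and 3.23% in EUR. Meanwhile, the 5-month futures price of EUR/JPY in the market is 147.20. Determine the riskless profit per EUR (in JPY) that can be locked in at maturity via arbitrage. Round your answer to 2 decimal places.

3.56 per EUR (in JPY)

Fair futures: F* = S·e^(carry·T), with carry = (r_JPY − r_EUR) = 0.0433 − 0.0323 = 0.0110
F* = 150.07 · e^(0.0110 × 5/12) = 150.07 · e^0.004583 = 150.07 × 1.004594 = 150.7594
Market 147.20 < fair 150.7594: forward underpriced → reverse cash-and-carry (short spot, go long the forward).
At maturity, profit = |F_mkt − F*| = |147.20 − 150.7594| = 3.56 per EUR (in JPY)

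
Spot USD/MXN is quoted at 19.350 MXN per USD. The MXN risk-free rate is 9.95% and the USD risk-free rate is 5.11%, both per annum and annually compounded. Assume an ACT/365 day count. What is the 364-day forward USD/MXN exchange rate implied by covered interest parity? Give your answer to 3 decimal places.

By covered interest parity, F = S · (1+r_MXN)^T / (1+r_USD)^T
= 19.350 × 1.099214 / 1.050956 = 19.350 × 1.045918
F = 20.239 MXN per USD

20.239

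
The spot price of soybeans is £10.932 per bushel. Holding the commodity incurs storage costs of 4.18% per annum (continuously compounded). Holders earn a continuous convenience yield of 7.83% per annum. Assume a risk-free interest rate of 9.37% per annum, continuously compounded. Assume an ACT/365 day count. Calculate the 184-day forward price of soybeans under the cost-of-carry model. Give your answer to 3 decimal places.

Net carry = r + u − y = 0.0937 + 0.0418 − 0.0783 = 0.0572
F = S·e^((r+u−y)T) = 10.932 · e^(0.0572 × 184/365) = 10.932 · e^0.028835
= 10.932 × 1.029255 = £11.252 per bushel

£11.252 per bushel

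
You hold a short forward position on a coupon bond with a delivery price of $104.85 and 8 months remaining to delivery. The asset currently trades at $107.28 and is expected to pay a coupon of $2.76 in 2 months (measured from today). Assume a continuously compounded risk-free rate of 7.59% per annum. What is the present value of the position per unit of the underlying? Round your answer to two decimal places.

-$4.88

PV(remaining coupons) I = 2.76·e^(−0.0759·2/12) = 2.7253
Current forward F = (S − I)·e^(rT) = (107.28 − 2.7253)·e^(0.0759·8/12) = 104.5547 × 1.051902 = 109.9813
Value (long) = (F − K)·e^(−rT) = (109.9813 − 104.85) × 0.950659 = 4.8781
Short position value = −(long value) = -$4.88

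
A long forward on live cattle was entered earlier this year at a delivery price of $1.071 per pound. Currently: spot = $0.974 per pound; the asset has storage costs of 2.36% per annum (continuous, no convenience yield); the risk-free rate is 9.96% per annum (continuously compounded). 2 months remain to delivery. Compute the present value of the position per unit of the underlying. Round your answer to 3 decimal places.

Current fair forward for the remaining 2 months: F = S·e^((r + u)·T), (r + u) = 0.0996 + 0.0236 = 0.1232
F = 0.974 · e^(0.1232 × 2/12) = 0.974 × 1.020746 = 0.9942
Value of long forward = (F − K)·e^(−rT) = (0.9942 − 1.071) · e^(−0.0996·2/12)
= -0.0768 × 0.983537 = -0.076

-$0.076 per pound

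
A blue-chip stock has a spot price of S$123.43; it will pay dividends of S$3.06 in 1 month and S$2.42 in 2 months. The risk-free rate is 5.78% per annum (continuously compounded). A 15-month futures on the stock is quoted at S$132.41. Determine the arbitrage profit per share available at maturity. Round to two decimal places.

PV(dividends) I = 3.06·e^(−0.0578·1/12) + 2.42·e^(−0.0578·2/12) = 5.4421
Fair futures F* = (S − I)·e^(rT) = (123.43 − 5.4421)·e^0.072250 = 117.9879 × 1.074924 = 126.8280
Market S$132.41 > fair 126.8280: forward overpriced → cash-and-carry (borrow at r, buy the stock and collect the dividends, short the forward).
Profit at T = |F_mkt − F*| = |132.41 − 126.8280| = S$5.58 per share

S$5.58 per share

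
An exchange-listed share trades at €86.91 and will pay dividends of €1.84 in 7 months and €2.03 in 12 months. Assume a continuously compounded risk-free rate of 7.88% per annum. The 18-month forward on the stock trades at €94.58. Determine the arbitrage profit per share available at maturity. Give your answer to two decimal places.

€0.85 per share

PV(dividends) I = 1.84·e^(−0.0788·7/12) + 2.03·e^(−0.0788·12/12) = 3.6335
Fair forward F* = (S − I)·e^(rT) = (86.91 − 3.6335)·e^0.118200 = 83.2765 × 1.125469 = 93.7251
Market €94.58 > fair 93.7251: forward overpriced → cash-and-carry (borrow at r, buy the stock and collect the dividends, short the forward).
Profit at T = |F_mkt − F*| = |94.58 − 93.7251| = €0.85 per share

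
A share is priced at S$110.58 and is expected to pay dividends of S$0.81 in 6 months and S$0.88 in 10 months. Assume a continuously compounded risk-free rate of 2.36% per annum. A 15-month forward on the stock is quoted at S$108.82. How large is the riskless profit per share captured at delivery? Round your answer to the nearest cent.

PV(dividends) I = 0.81·e^(−0.0236·6/12) + 0.88·e^(−0.0236·10/12) = 1.6634
Fair forward F* = (S − I)·e^(rT) = (110.58 − 1.6634)·e^0.029500 = 108.9166 × 1.029939 = 112.1775
Market S$108.82 < fair 112.1775: forward underpriced → reverse cash-and-carry (short the stock, invest proceeds at r, pay the dividends, go long the forward).
Profit at T = |F_mkt − F*| = |108.82 − 112.1775| = S$3.36 per share

S$3.36 per share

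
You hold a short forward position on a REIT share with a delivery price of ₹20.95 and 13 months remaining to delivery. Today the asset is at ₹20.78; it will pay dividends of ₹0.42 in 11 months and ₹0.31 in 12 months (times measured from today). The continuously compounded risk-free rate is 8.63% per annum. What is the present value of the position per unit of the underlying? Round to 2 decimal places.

PV(remaining dividends) I = 0.42·e^(−0.0863·11/12) + 0.31·e^(−0.0863·12/12) = 0.6724
Current forward F = (S − I)·e^(rT) = (20.78 − 0.6724)·e^(0.0863·13/12) = 20.1076 × 1.098001 = 22.0782
Value (long) = (F − K)·e^(−rT) = (22.0782 − 20.95) × 0.910746 = 1.0275
Short position value = −(long value) = -₹1.03

-₹1.03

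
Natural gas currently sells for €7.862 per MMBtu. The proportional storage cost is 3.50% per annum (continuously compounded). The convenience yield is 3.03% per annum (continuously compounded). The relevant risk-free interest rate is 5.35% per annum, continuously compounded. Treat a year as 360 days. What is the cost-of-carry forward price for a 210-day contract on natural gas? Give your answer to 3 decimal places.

€8.133 per MMBtu

Net carry = r + u − y = 0.0535 + 0.0350 − 0.0303 = 0.0582
F = S·e^((r+u−y)T) = 7.862 · e^(0.0582 × 210/360) = 7.862 · e^0.033950
= 7.862 × 1.034533 = €8.133 per MMBtu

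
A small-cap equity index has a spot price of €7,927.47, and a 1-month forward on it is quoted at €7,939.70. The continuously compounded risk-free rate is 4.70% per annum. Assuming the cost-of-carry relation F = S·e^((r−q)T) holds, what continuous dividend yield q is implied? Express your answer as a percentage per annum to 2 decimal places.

2.85%

From F = S·e^((r−q)T): (r − q) = ln(F/S)/T
ln(7939.70/7927.47) = ln(1.001543) = 0.001542
(r − q) = 0.001542 / (1/12) = 0.018504
q = r − ln(F/S)/T = 0.0470 − 0.018504 = 0.028496
q = 2.85%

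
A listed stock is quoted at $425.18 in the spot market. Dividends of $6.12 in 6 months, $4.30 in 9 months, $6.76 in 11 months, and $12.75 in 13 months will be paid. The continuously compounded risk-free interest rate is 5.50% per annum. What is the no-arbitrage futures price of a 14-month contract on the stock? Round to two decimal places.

PV(dividends) I = 6.12·e^(−0.0550·6/12) + 4.30·e^(−0.0550·9/12) + 6.76·e^(−0.0550·11/12) + 12.75·e^(−0.0550·13/12)
I = 5.9540 + 4.1262 + 6.4276 + 12.0125 = 28.5203
F = (S − I)·e^(rT) = (425.18 − 28.5203) · e^(0.0550·14/12)
= 396.6597 · e^0.064167 = 396.6597 × 1.066270 = $422.95

$422.95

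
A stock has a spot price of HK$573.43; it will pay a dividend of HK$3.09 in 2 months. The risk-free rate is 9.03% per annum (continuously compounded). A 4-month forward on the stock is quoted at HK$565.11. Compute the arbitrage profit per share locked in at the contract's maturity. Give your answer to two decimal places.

HK$22.71 per share

PV(dividends) I = 3.09·e^(−0.0903·2/12) = 3.0438
Fair forward F* = (S − I)·e^(rT) = (573.43 − 3.0438)·e^0.030100 = 570.3862 × 1.030558 = 587.8161
Market HK$565.11 < fair 587.8161: forward underpriced → reverse cash-and-carry (short the stock, invest proceeds at r, pay the dividends, go long the forward).
Profit at T = |F_mkt − F*| = |565.11 − 587.8161| = HK$22.71 per share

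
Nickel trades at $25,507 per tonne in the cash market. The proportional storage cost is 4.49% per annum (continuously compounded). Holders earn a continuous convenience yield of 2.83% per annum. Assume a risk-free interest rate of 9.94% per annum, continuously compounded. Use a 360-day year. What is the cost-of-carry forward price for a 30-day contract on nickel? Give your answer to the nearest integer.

Net carry = r + u − y = 0.0994 + 0.0449 − 0.0283 = 0.1160
F = S·e^((r+u−y)T) = 25507 · e^(0.1160 × 30/360) = 25507 · e^0.009667
= 25507 × 1.009714 = $25,755 per tonne

$25,755 per tonne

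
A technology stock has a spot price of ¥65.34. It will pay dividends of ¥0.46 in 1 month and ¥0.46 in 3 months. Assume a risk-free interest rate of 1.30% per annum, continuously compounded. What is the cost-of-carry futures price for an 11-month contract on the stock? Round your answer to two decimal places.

¥65.19

PV(dividends) I = 0.46·e^(−0.0130·1/12) + 0.46·e^(−0.0130·3/12)
I = 0.4595 + 0.4585 = 0.9180
F = (S − I)·e^(rT) = (65.34 − 0.9180) · e^(0.0130·11/12)
= 64.4220 · e^0.011917 = 64.4220 × 1.011988 = ¥65.19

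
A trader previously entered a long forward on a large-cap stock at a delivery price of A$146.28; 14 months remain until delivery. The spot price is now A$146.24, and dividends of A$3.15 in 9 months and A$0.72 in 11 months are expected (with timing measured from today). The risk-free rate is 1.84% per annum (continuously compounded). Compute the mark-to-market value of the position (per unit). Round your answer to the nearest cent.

-A$0.75

PV(remaining dividends) I = 3.15·e^(−0.0184·9/12) + 0.72·e^(−0.0184·11/12) = 3.8148
Current forward F = (S − I)·e^(rT) = (146.24 − 3.8148)·e^(0.0184·14/12) = 142.4252 × 1.021699 = 145.5157
Value (long) = (F − K)·e^(−rT) = (145.5157 − 146.28) × 0.978762 = -0.7481
Value = -A$0.75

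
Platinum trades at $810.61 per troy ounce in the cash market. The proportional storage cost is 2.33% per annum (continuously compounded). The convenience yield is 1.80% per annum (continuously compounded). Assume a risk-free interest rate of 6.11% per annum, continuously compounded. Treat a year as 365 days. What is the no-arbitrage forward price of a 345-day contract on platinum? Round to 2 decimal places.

Net carry = r + u − y = 0.0611 + 0.0233 − 0.0180 = 0.0664
F = S·e^((r+u−y)T) = 810.61 · e^(0.0664 × 345/365) = 810.61 · e^0.062762
= 810.61 × 1.064773 = $863.12 per troy ounce

$863.12 per troy ounce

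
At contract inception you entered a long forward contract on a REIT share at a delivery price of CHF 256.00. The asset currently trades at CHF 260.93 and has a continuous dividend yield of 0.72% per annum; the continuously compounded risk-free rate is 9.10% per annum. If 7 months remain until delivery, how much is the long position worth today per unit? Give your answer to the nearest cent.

CHF 17.07

Current fair forward for the remaining 7 months: F = S·e^((r − q)·T), (r − q) = 0.0910 − 0.0072 = 0.0838
F = 260.93 · e^(0.0838 × 7/12) = 260.93 × 1.050098 = 274.0021
Value of long forward = (F − K)·e^(−rT) = (274.0021 − 256.00) · e^(−0.0910·7/12)
= 18.0021 × 0.948301 = 17.07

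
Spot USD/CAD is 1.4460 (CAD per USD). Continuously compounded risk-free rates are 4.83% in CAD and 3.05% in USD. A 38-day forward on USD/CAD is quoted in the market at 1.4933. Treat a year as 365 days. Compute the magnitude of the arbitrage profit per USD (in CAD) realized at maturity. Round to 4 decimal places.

0.0446 per USD (in CAD)

Fair forward: F* = S·e^(carry·T), with carry = (r_CAD − r_USD) = 0.0483 − 0.0305 = 0.0178
F* = 1.4460 · e^(0.0178 × 38/365) = 1.4460 · e^0.001853 = 1.4460 × 1.001855 = 1.4487
Market 1.4933 > fair 1.4487: forward overpriced → cash-and-carry (buy spot, short the forward).
At maturity, profit = |F_mkt − F*| = |1.4933 − 1.4487| = 0.0446 per USD (in CAD)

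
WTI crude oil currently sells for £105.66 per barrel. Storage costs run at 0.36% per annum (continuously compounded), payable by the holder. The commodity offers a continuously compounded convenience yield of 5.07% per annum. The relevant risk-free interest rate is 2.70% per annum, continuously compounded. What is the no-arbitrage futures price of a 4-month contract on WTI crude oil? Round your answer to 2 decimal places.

Net carry = r + u − y = 0.0270 + 0.0036 − 0.0507 = -0.0201
F = S·e^((r+u−y)T) = 105.66 · e^(-0.0201 × 4/12) = 105.66 · e^-0.006700
= 105.66 × 0.993322 = £104.95 per barrel

£104.95 per barrel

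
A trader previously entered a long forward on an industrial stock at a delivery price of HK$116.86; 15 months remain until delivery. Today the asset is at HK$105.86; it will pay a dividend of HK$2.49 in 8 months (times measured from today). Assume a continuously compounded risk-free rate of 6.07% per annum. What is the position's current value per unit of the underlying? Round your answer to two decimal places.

PV(remaining dividends) I = 2.49·e^(−0.0607·8/12) = 2.3912
Current forward F = (S − I)·e^(rT) = (105.86 − 2.3912)·e^(0.0607·15/12) = 103.4688 × 1.078828 = 111.6250
Value (long) = (F − K)·e^(−rT) = (111.6250 − 116.86) × 0.926932 = -4.8525
Value = -HK$4.85

-HK$4.85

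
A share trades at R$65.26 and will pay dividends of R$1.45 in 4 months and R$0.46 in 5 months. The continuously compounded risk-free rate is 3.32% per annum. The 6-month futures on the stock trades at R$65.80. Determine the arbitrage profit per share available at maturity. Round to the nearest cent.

R$1.37 per share

PV(dividends) I = 1.45·e^(−0.0332·4/12) + 0.46·e^(−0.0332·5/12) = 1.8877
Fair futures F* = (S − I)·e^(rT) = (65.26 − 1.8877)·e^0.016600 = 63.3723 × 1.016739 = 64.4331
Market R$65.80 > fair 64.4331: forward overpriced → cash-and-carry (borrow at r, buy the stock and collect the dividends, short the forward).
Profit at T = |F_mkt − F*| = |65.80 − 64.4331| = R$1.37 per share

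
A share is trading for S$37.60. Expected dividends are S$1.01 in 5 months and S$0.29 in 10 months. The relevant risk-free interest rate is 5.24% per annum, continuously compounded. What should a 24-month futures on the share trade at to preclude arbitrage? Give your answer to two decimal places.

PV(dividends) I = 1.01·e^(−0.0524·5/12) + 0.29·e^(−0.0524·10/12)
I = 0.9882 + 0.2776 = 1.2658
F = (S − I)·e^(rT) = (37.60 − 1.2658) · e^(0.0524·24/12)
= 36.3342 · e^0.104800 = 36.3342 × 1.110488 = S$40.35

S$40.35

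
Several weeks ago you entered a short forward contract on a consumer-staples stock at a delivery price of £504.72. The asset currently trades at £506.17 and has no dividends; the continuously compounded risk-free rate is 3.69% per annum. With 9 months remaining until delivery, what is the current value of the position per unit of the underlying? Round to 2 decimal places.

-£15.23

Current fair forward for the remaining 9 months: F = S·e^(r·T), r = 0.0369
F = 506.17 · e^(0.0369 × 9/12) = 506.17 × 1.028062 = 520.3741
Value of long forward = (F − K)·e^(−rT) = (520.3741 − 504.72) · e^(−0.0369·9/12)
= 15.6541 × 0.972704 = 15.23
Short position value = −(long value) = -£15.23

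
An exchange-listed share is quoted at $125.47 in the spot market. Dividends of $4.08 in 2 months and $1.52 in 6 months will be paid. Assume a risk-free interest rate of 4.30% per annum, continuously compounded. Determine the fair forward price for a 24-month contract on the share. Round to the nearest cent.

$130.70

PV(dividends) I = 4.08·e^(−0.0430·2/12) + 1.52·e^(−0.0430·6/12)
I = 4.0509 + 1.4877 = 5.5386
F = (S − I)·e^(rT) = (125.47 − 5.5386) · e^(0.0430·24/12)
= 119.9314 · e^0.086000 = 119.9314 × 1.089806 = $130.70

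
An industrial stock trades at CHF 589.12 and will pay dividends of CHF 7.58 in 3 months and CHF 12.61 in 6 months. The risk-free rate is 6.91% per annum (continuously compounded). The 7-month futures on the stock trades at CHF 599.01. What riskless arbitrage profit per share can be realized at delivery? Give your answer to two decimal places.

PV(dividends) I = 7.58·e^(−0.0691·3/12) + 12.61·e^(−0.0691·6/12) = 19.6319
Fair futures F* = (S − I)·e^(rT) = (589.12 − 19.6319)·e^0.040308 = 569.4881 × 1.041131 = 592.9117
Market CHF 599.01 > fair 592.9117: forward overpriced → cash-and-carry (borrow at r, buy the stock and collect the dividends, short the forward).
Profit at T = |F_mkt − F*| = |599.01 − 592.9117| = CHF 6.10 per share

CHF 6.10 per share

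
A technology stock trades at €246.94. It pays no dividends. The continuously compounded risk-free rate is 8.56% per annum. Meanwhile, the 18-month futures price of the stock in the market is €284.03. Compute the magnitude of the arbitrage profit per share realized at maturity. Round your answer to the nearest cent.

€3.26 per share

Fair futures: F* = S·e^(carry·T), with carry = r = 0.0856
F* = 246.94 · e^(0.0856 × 18/12) = 246.94 · e^0.128400 = 246.94 × 1.137008 = €280.7728
Market €284.03 > fair €280.7728: forward overpriced → cash-and-carry (buy spot, short the forward).
At maturity, profit = |F_mkt − F*| = |284.03 − 280.7728| = €3.26 per share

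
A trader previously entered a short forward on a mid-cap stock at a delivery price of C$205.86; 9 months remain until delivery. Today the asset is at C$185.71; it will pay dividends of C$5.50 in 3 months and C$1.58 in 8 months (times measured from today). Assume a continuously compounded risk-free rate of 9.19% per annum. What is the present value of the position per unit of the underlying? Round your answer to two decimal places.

PV(remaining dividends) I = 5.50·e^(−0.0919·3/12) + 1.58·e^(−0.0919·8/12) = 6.8612
Current forward F = (S − I)·e^(rT) = (185.71 − 6.8612)·e^(0.0919·9/12) = 178.8488 × 1.071356 = 191.6107
Value (long) = (F − K)·e^(−rT) = (191.6107 − 205.86) × 0.933397 = -13.3003
Short position value = −(long value) = C$13.30

C$13.30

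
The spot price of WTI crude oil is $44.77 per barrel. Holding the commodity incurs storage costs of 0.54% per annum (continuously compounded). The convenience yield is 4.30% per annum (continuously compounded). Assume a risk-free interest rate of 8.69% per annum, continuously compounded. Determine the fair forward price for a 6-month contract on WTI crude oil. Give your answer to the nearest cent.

$45.89 per barrel

Net carry = r + u − y = 0.0869 + 0.0054 − 0.0430 = 0.0493
F = S·e^((r+u−y)T) = 44.77 · e^(0.0493 × 6/12) = 44.77 · e^0.024650
= 44.77 × 1.024956 = $45.89 per barrel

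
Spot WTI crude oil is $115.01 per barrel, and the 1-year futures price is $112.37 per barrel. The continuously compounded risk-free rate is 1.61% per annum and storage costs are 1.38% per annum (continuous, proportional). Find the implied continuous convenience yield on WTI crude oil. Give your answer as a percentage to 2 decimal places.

F = S·e^((r+u−y)T) ⇒ (r+u−y) = ln(F/S)/T
ln(112.37/115.01) = -0.023222; /T ⇒ -0.023222
y = r + u − ln(F/S)/T = 0.0161 + 0.0138 + 0.023222 = 0.053122
y = 5.31%

5.31%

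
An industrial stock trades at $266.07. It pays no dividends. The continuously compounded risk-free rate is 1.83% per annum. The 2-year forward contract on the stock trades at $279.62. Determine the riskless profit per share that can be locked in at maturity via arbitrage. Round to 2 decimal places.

$3.63 per share

Fair forward: F* = S·e^(carry·T), with carry = r = 0.0183
F* = 266.07 · e^(0.0183 × 2) = 266.07 · e^0.036600 = 266.07 × 1.037278 = $275.9886
Market $279.62 > fair $275.9886: forward overpriced → cash-and-carry (buy spot, short the forward).
At maturity, profit = |F_mkt − F*| = |279.62 − 275.9886| = $3.63 per share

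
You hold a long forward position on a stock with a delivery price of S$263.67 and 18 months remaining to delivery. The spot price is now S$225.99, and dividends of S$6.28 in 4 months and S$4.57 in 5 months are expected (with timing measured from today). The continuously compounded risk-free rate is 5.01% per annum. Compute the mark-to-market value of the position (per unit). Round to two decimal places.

PV(remaining dividends) I = 6.28·e^(−0.0501·4/12) + 4.57·e^(−0.0501·5/12) = 10.6516
Current forward F = (S − I)·e^(rT) = (225.99 − 10.6516)·e^(0.0501·18/12) = 215.3384 × 1.078046 = 232.1447
Value (long) = (F − K)·e^(−rT) = (232.1447 − 263.67) × 0.927604 = -29.2430
Value = -S$29.24

-S$29.24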